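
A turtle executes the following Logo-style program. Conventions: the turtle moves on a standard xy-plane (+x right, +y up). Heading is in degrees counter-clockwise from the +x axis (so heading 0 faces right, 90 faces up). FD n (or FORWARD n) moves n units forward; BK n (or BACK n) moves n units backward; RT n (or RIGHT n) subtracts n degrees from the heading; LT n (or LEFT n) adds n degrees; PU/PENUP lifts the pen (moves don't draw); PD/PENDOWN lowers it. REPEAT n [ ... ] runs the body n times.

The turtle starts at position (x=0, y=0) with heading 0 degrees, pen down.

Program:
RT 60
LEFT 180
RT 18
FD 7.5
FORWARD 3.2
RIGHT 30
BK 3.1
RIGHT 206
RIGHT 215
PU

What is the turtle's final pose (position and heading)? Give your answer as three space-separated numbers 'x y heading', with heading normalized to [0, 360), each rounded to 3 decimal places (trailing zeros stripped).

Executing turtle program step by step:
Start: pos=(0,0), heading=0, pen down
RT 60: heading 0 -> 300
LT 180: heading 300 -> 120
RT 18: heading 120 -> 102
FD 7.5: (0,0) -> (-1.559,7.336) [heading=102, draw]
FD 3.2: (-1.559,7.336) -> (-2.225,10.466) [heading=102, draw]
RT 30: heading 102 -> 72
BK 3.1: (-2.225,10.466) -> (-3.183,7.518) [heading=72, draw]
RT 206: heading 72 -> 226
RT 215: heading 226 -> 11
PU: pen up
Final: pos=(-3.183,7.518), heading=11, 3 segment(s) drawn

Answer: -3.183 7.518 11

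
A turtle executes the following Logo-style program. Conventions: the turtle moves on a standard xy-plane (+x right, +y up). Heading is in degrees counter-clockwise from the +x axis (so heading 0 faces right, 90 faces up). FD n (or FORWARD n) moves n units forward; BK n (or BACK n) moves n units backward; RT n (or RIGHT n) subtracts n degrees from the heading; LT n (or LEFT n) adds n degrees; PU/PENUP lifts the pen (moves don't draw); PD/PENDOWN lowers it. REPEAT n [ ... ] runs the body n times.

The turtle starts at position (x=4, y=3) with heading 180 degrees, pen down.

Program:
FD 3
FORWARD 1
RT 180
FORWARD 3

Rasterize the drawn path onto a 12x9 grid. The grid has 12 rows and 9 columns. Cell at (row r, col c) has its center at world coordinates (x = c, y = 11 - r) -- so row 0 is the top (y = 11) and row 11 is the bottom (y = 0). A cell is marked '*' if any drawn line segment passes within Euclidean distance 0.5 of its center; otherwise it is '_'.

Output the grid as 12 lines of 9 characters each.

Segment 0: (4,3) -> (1,3)
Segment 1: (1,3) -> (0,3)
Segment 2: (0,3) -> (3,3)

Answer: _________
_________
_________
_________
_________
_________
_________
_________
*****____
_________
_________
_________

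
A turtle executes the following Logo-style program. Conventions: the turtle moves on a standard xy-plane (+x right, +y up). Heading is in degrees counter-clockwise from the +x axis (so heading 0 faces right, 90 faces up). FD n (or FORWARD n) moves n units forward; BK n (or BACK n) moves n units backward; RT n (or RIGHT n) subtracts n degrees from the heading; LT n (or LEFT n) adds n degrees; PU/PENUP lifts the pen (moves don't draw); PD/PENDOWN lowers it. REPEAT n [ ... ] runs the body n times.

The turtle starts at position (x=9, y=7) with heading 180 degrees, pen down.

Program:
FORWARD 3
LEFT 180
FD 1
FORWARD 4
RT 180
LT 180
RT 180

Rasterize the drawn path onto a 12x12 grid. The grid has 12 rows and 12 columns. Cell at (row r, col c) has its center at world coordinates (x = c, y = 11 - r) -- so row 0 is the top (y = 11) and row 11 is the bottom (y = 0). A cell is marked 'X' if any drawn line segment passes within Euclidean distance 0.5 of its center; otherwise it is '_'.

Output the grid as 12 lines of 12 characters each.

Answer: ____________
____________
____________
____________
______XXXXXX
____________
____________
____________
____________
____________
____________
____________

Derivation:
Segment 0: (9,7) -> (6,7)
Segment 1: (6,7) -> (7,7)
Segment 2: (7,7) -> (11,7)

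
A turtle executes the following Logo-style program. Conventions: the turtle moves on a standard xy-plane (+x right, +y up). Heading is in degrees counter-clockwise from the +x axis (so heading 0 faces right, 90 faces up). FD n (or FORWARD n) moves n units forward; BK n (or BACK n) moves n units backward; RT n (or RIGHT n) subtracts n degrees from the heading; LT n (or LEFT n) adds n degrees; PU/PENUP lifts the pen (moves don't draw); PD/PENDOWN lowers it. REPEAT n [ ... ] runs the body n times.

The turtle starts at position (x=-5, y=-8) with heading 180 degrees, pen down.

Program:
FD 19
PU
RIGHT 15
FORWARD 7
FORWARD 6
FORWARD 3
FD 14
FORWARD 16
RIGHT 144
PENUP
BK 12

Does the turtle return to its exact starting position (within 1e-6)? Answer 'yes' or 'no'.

Executing turtle program step by step:
Start: pos=(-5,-8), heading=180, pen down
FD 19: (-5,-8) -> (-24,-8) [heading=180, draw]
PU: pen up
RT 15: heading 180 -> 165
FD 7: (-24,-8) -> (-30.761,-6.188) [heading=165, move]
FD 6: (-30.761,-6.188) -> (-36.557,-4.635) [heading=165, move]
FD 3: (-36.557,-4.635) -> (-39.455,-3.859) [heading=165, move]
FD 14: (-39.455,-3.859) -> (-52.978,-0.235) [heading=165, move]
FD 16: (-52.978,-0.235) -> (-68.433,3.906) [heading=165, move]
RT 144: heading 165 -> 21
PU: pen up
BK 12: (-68.433,3.906) -> (-79.636,-0.395) [heading=21, move]
Final: pos=(-79.636,-0.395), heading=21, 1 segment(s) drawn

Start position: (-5, -8)
Final position: (-79.636, -0.395)
Distance = 75.022; >= 1e-6 -> NOT closed

Answer: no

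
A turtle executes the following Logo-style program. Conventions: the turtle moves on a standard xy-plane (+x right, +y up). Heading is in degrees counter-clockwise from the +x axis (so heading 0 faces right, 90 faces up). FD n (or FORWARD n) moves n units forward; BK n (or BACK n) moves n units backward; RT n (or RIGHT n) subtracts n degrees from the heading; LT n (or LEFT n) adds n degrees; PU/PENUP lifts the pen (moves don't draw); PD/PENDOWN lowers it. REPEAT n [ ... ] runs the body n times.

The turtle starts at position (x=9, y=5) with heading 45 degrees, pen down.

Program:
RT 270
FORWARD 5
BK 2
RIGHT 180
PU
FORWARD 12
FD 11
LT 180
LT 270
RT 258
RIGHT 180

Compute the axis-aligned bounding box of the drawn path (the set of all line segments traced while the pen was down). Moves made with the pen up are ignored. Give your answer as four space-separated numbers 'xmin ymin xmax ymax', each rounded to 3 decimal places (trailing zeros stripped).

Answer: 5.464 5 9 8.536

Derivation:
Executing turtle program step by step:
Start: pos=(9,5), heading=45, pen down
RT 270: heading 45 -> 135
FD 5: (9,5) -> (5.464,8.536) [heading=135, draw]
BK 2: (5.464,8.536) -> (6.879,7.121) [heading=135, draw]
RT 180: heading 135 -> 315
PU: pen up
FD 12: (6.879,7.121) -> (15.364,-1.364) [heading=315, move]
FD 11: (15.364,-1.364) -> (23.142,-9.142) [heading=315, move]
LT 180: heading 315 -> 135
LT 270: heading 135 -> 45
RT 258: heading 45 -> 147
RT 180: heading 147 -> 327
Final: pos=(23.142,-9.142), heading=327, 2 segment(s) drawn

Segment endpoints: x in {5.464, 6.879, 9}, y in {5, 7.121, 8.536}
xmin=5.464, ymin=5, xmax=9, ymax=8.536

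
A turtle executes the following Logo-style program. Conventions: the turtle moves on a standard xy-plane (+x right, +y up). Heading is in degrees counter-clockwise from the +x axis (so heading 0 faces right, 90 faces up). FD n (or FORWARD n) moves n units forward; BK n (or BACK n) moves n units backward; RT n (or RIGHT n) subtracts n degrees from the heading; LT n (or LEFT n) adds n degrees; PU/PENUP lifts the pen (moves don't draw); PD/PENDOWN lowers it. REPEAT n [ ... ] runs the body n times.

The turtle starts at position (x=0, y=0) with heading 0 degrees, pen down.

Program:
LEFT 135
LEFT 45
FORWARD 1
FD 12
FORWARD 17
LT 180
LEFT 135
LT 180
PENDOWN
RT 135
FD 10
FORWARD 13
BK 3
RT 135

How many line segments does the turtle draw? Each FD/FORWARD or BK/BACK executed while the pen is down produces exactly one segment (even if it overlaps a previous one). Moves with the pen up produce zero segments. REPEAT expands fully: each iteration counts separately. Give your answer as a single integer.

Executing turtle program step by step:
Start: pos=(0,0), heading=0, pen down
LT 135: heading 0 -> 135
LT 45: heading 135 -> 180
FD 1: (0,0) -> (-1,0) [heading=180, draw]
FD 12: (-1,0) -> (-13,0) [heading=180, draw]
FD 17: (-13,0) -> (-30,0) [heading=180, draw]
LT 180: heading 180 -> 0
LT 135: heading 0 -> 135
LT 180: heading 135 -> 315
PD: pen down
RT 135: heading 315 -> 180
FD 10: (-30,0) -> (-40,0) [heading=180, draw]
FD 13: (-40,0) -> (-53,0) [heading=180, draw]
BK 3: (-53,0) -> (-50,0) [heading=180, draw]
RT 135: heading 180 -> 45
Final: pos=(-50,0), heading=45, 6 segment(s) drawn
Segments drawn: 6

Answer: 6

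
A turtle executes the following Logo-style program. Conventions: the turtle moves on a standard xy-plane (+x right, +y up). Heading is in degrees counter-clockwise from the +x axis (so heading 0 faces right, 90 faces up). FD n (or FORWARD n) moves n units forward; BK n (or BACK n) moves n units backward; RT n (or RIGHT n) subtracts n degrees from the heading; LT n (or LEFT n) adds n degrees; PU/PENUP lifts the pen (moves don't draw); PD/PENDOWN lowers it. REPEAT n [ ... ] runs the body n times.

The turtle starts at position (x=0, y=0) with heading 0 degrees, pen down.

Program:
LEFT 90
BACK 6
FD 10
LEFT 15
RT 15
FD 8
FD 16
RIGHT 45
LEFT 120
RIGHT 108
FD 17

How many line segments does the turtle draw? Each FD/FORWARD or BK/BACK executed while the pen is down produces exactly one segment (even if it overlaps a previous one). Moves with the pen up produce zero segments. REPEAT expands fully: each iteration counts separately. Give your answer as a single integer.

Answer: 5

Derivation:
Executing turtle program step by step:
Start: pos=(0,0), heading=0, pen down
LT 90: heading 0 -> 90
BK 6: (0,0) -> (0,-6) [heading=90, draw]
FD 10: (0,-6) -> (0,4) [heading=90, draw]
LT 15: heading 90 -> 105
RT 15: heading 105 -> 90
FD 8: (0,4) -> (0,12) [heading=90, draw]
FD 16: (0,12) -> (0,28) [heading=90, draw]
RT 45: heading 90 -> 45
LT 120: heading 45 -> 165
RT 108: heading 165 -> 57
FD 17: (0,28) -> (9.259,42.257) [heading=57, draw]
Final: pos=(9.259,42.257), heading=57, 5 segment(s) drawn
Segments drawn: 5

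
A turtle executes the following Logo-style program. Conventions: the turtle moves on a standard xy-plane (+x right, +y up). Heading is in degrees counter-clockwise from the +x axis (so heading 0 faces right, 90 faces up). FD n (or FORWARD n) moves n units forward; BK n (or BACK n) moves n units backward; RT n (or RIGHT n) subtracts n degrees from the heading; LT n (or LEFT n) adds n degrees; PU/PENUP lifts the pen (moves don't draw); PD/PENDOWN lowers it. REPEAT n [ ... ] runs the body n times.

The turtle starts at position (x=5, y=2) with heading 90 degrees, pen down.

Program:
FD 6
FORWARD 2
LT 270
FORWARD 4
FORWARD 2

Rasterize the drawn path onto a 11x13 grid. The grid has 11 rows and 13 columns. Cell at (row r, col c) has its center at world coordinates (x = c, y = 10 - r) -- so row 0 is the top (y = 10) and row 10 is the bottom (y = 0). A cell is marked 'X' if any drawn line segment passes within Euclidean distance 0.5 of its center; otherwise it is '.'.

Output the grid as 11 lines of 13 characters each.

Segment 0: (5,2) -> (5,8)
Segment 1: (5,8) -> (5,10)
Segment 2: (5,10) -> (9,10)
Segment 3: (9,10) -> (11,10)

Answer: .....XXXXXXX.
.....X.......
.....X.......
.....X.......
.....X.......
.....X.......
.....X.......
.....X.......
.....X.......
.............
.............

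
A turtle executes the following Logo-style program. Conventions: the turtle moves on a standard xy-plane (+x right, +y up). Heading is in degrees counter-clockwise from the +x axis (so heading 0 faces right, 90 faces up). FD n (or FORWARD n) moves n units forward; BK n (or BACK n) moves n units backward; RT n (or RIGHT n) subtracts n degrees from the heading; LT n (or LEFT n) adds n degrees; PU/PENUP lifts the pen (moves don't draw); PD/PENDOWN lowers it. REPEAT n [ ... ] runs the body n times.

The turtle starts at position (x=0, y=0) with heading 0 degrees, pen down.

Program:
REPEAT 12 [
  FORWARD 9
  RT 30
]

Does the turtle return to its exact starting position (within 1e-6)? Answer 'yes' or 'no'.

Answer: yes

Derivation:
Executing turtle program step by step:
Start: pos=(0,0), heading=0, pen down
REPEAT 12 [
  -- iteration 1/12 --
  FD 9: (0,0) -> (9,0) [heading=0, draw]
  RT 30: heading 0 -> 330
  -- iteration 2/12 --
  FD 9: (9,0) -> (16.794,-4.5) [heading=330, draw]
  RT 30: heading 330 -> 300
  -- iteration 3/12 --
  FD 9: (16.794,-4.5) -> (21.294,-12.294) [heading=300, draw]
  RT 30: heading 300 -> 270
  -- iteration 4/12 --
  FD 9: (21.294,-12.294) -> (21.294,-21.294) [heading=270, draw]
  RT 30: heading 270 -> 240
  -- iteration 5/12 --
  FD 9: (21.294,-21.294) -> (16.794,-29.088) [heading=240, draw]
  RT 30: heading 240 -> 210
  -- iteration 6/12 --
  FD 9: (16.794,-29.088) -> (9,-33.588) [heading=210, draw]
  RT 30: heading 210 -> 180
  -- iteration 7/12 --
  FD 9: (9,-33.588) -> (0,-33.588) [heading=180, draw]
  RT 30: heading 180 -> 150
  -- iteration 8/12 --
  FD 9: (0,-33.588) -> (-7.794,-29.088) [heading=150, draw]
  RT 30: heading 150 -> 120
  -- iteration 9/12 --
  FD 9: (-7.794,-29.088) -> (-12.294,-21.294) [heading=120, draw]
  RT 30: heading 120 -> 90
  -- iteration 10/12 --
  FD 9: (-12.294,-21.294) -> (-12.294,-12.294) [heading=90, draw]
  RT 30: heading 90 -> 60
  -- iteration 11/12 --
  FD 9: (-12.294,-12.294) -> (-7.794,-4.5) [heading=60, draw]
  RT 30: heading 60 -> 30
  -- iteration 12/12 --
  FD 9: (-7.794,-4.5) -> (0,0) [heading=30, draw]
  RT 30: heading 30 -> 0
]
Final: pos=(0,0), heading=0, 12 segment(s) drawn

Start position: (0, 0)
Final position: (0, 0)
Distance = 0; < 1e-6 -> CLOSED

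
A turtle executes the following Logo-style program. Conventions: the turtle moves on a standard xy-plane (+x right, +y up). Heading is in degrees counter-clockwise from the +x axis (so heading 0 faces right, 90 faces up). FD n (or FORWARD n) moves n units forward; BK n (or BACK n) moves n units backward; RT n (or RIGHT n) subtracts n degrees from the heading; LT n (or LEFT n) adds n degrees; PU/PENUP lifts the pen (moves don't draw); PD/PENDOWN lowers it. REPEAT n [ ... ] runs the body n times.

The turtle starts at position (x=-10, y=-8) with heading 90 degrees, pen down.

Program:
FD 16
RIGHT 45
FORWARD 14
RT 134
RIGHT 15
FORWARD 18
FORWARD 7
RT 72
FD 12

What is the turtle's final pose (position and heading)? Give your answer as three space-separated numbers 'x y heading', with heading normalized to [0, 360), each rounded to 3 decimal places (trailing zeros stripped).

Answer: -18.119 -7.195 184

Derivation:
Executing turtle program step by step:
Start: pos=(-10,-8), heading=90, pen down
FD 16: (-10,-8) -> (-10,8) [heading=90, draw]
RT 45: heading 90 -> 45
FD 14: (-10,8) -> (-0.101,17.899) [heading=45, draw]
RT 134: heading 45 -> 271
RT 15: heading 271 -> 256
FD 18: (-0.101,17.899) -> (-4.455,0.434) [heading=256, draw]
FD 7: (-4.455,0.434) -> (-6.149,-6.358) [heading=256, draw]
RT 72: heading 256 -> 184
FD 12: (-6.149,-6.358) -> (-18.119,-7.195) [heading=184, draw]
Final: pos=(-18.119,-7.195), heading=184, 5 segment(s) drawn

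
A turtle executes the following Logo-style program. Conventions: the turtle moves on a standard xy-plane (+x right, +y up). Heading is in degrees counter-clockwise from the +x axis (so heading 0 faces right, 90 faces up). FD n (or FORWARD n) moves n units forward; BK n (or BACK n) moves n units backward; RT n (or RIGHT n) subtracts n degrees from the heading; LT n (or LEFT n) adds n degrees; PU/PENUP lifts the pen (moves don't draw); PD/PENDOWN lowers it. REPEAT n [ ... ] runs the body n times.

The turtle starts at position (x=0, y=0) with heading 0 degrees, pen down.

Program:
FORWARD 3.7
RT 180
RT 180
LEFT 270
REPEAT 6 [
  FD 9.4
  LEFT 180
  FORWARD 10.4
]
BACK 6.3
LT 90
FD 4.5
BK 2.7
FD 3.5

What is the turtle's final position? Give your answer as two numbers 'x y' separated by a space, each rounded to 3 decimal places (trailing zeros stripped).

Executing turtle program step by step:
Start: pos=(0,0), heading=0, pen down
FD 3.7: (0,0) -> (3.7,0) [heading=0, draw]
RT 180: heading 0 -> 180
RT 180: heading 180 -> 0
LT 270: heading 0 -> 270
REPEAT 6 [
  -- iteration 1/6 --
  FD 9.4: (3.7,0) -> (3.7,-9.4) [heading=270, draw]
  LT 180: heading 270 -> 90
  FD 10.4: (3.7,-9.4) -> (3.7,1) [heading=90, draw]
  -- iteration 2/6 --
  FD 9.4: (3.7,1) -> (3.7,10.4) [heading=90, draw]
  LT 180: heading 90 -> 270
  FD 10.4: (3.7,10.4) -> (3.7,0) [heading=270, draw]
  -- iteration 3/6 --
  FD 9.4: (3.7,0) -> (3.7,-9.4) [heading=270, draw]
  LT 180: heading 270 -> 90
  FD 10.4: (3.7,-9.4) -> (3.7,1) [heading=90, draw]
  -- iteration 4/6 --
  FD 9.4: (3.7,1) -> (3.7,10.4) [heading=90, draw]
  LT 180: heading 90 -> 270
  FD 10.4: (3.7,10.4) -> (3.7,0) [heading=270, draw]
  -- iteration 5/6 --
  FD 9.4: (3.7,0) -> (3.7,-9.4) [heading=270, draw]
  LT 180: heading 270 -> 90
  FD 10.4: (3.7,-9.4) -> (3.7,1) [heading=90, draw]
  -- iteration 6/6 --
  FD 9.4: (3.7,1) -> (3.7,10.4) [heading=90, draw]
  LT 180: heading 90 -> 270
  FD 10.4: (3.7,10.4) -> (3.7,0) [heading=270, draw]
]
BK 6.3: (3.7,0) -> (3.7,6.3) [heading=270, draw]
LT 90: heading 270 -> 0
FD 4.5: (3.7,6.3) -> (8.2,6.3) [heading=0, draw]
BK 2.7: (8.2,6.3) -> (5.5,6.3) [heading=0, draw]
FD 3.5: (5.5,6.3) -> (9,6.3) [heading=0, draw]
Final: pos=(9,6.3), heading=0, 17 segment(s) drawn

Answer: 9 6.3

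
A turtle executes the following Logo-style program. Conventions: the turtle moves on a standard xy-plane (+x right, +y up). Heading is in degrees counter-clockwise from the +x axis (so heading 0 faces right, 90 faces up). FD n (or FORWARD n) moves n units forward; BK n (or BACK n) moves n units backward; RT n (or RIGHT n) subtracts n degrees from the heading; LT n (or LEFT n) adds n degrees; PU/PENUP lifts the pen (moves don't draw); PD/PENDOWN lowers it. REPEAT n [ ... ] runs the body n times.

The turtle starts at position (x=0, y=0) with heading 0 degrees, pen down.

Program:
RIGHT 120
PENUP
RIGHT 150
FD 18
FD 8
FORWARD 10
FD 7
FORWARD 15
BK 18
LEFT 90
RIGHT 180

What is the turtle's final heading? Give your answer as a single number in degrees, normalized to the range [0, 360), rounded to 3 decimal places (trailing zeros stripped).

Executing turtle program step by step:
Start: pos=(0,0), heading=0, pen down
RT 120: heading 0 -> 240
PU: pen up
RT 150: heading 240 -> 90
FD 18: (0,0) -> (0,18) [heading=90, move]
FD 8: (0,18) -> (0,26) [heading=90, move]
FD 10: (0,26) -> (0,36) [heading=90, move]
FD 7: (0,36) -> (0,43) [heading=90, move]
FD 15: (0,43) -> (0,58) [heading=90, move]
BK 18: (0,58) -> (0,40) [heading=90, move]
LT 90: heading 90 -> 180
RT 180: heading 180 -> 0
Final: pos=(0,40), heading=0, 0 segment(s) drawn

Answer: 0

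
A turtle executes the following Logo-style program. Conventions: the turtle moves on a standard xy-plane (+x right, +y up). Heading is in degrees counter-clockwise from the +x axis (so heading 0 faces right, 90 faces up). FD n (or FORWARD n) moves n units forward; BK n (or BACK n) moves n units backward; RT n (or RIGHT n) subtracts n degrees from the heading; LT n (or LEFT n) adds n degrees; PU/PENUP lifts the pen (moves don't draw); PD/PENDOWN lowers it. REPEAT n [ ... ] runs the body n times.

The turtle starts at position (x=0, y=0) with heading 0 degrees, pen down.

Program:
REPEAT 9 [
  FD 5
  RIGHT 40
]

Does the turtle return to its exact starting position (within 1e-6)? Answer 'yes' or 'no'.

Answer: yes

Derivation:
Executing turtle program step by step:
Start: pos=(0,0), heading=0, pen down
REPEAT 9 [
  -- iteration 1/9 --
  FD 5: (0,0) -> (5,0) [heading=0, draw]
  RT 40: heading 0 -> 320
  -- iteration 2/9 --
  FD 5: (5,0) -> (8.83,-3.214) [heading=320, draw]
  RT 40: heading 320 -> 280
  -- iteration 3/9 --
  FD 5: (8.83,-3.214) -> (9.698,-8.138) [heading=280, draw]
  RT 40: heading 280 -> 240
  -- iteration 4/9 --
  FD 5: (9.698,-8.138) -> (7.198,-12.468) [heading=240, draw]
  RT 40: heading 240 -> 200
  -- iteration 5/9 --
  FD 5: (7.198,-12.468) -> (2.5,-14.178) [heading=200, draw]
  RT 40: heading 200 -> 160
  -- iteration 6/9 --
  FD 5: (2.5,-14.178) -> (-2.198,-12.468) [heading=160, draw]
  RT 40: heading 160 -> 120
  -- iteration 7/9 --
  FD 5: (-2.198,-12.468) -> (-4.698,-8.138) [heading=120, draw]
  RT 40: heading 120 -> 80
  -- iteration 8/9 --
  FD 5: (-4.698,-8.138) -> (-3.83,-3.214) [heading=80, draw]
  RT 40: heading 80 -> 40
  -- iteration 9/9 --
  FD 5: (-3.83,-3.214) -> (0,0) [heading=40, draw]
  RT 40: heading 40 -> 0
]
Final: pos=(0,0), heading=0, 9 segment(s) drawn

Start position: (0, 0)
Final position: (0, 0)
Distance = 0; < 1e-6 -> CLOSED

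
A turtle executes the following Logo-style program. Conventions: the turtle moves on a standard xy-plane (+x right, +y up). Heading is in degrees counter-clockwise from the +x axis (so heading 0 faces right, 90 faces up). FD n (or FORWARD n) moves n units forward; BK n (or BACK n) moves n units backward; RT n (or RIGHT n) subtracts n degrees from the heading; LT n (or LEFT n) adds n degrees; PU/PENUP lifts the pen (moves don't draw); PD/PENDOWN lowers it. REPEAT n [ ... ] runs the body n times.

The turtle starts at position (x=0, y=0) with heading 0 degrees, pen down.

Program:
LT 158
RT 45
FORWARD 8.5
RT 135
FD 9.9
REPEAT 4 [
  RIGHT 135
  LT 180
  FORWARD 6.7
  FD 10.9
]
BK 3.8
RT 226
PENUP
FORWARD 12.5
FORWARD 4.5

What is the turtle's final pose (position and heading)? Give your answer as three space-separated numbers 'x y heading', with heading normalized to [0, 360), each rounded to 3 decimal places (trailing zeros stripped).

Answer: 15.348 32.919 292

Derivation:
Executing turtle program step by step:
Start: pos=(0,0), heading=0, pen down
LT 158: heading 0 -> 158
RT 45: heading 158 -> 113
FD 8.5: (0,0) -> (-3.321,7.824) [heading=113, draw]
RT 135: heading 113 -> 338
FD 9.9: (-3.321,7.824) -> (5.858,4.116) [heading=338, draw]
REPEAT 4 [
  -- iteration 1/4 --
  RT 135: heading 338 -> 203
  LT 180: heading 203 -> 23
  FD 6.7: (5.858,4.116) -> (12.025,6.734) [heading=23, draw]
  FD 10.9: (12.025,6.734) -> (22.059,10.993) [heading=23, draw]
  -- iteration 2/4 --
  RT 135: heading 23 -> 248
  LT 180: heading 248 -> 68
  FD 6.7: (22.059,10.993) -> (24.569,17.205) [heading=68, draw]
  FD 10.9: (24.569,17.205) -> (28.652,27.311) [heading=68, draw]
  -- iteration 3/4 --
  RT 135: heading 68 -> 293
  LT 180: heading 293 -> 113
  FD 6.7: (28.652,27.311) -> (26.034,33.478) [heading=113, draw]
  FD 10.9: (26.034,33.478) -> (21.775,43.512) [heading=113, draw]
  -- iteration 4/4 --
  RT 135: heading 113 -> 338
  LT 180: heading 338 -> 158
  FD 6.7: (21.775,43.512) -> (15.563,46.022) [heading=158, draw]
  FD 10.9: (15.563,46.022) -> (5.457,50.105) [heading=158, draw]
]
BK 3.8: (5.457,50.105) -> (8.98,48.681) [heading=158, draw]
RT 226: heading 158 -> 292
PU: pen up
FD 12.5: (8.98,48.681) -> (13.662,37.092) [heading=292, move]
FD 4.5: (13.662,37.092) -> (15.348,32.919) [heading=292, move]
Final: pos=(15.348,32.919), heading=292, 11 segment(s) drawn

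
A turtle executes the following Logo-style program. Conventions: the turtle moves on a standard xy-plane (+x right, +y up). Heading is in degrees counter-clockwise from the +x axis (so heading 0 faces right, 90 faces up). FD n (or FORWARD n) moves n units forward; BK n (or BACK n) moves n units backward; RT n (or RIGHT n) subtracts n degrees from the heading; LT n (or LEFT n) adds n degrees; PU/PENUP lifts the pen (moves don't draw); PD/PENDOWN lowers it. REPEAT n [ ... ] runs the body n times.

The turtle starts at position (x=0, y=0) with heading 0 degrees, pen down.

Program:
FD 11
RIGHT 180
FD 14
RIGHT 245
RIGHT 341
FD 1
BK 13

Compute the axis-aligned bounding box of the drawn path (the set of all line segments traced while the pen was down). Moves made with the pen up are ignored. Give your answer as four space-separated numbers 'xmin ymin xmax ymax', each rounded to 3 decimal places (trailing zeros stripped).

Executing turtle program step by step:
Start: pos=(0,0), heading=0, pen down
FD 11: (0,0) -> (11,0) [heading=0, draw]
RT 180: heading 0 -> 180
FD 14: (11,0) -> (-3,0) [heading=180, draw]
RT 245: heading 180 -> 295
RT 341: heading 295 -> 314
FD 1: (-3,0) -> (-2.305,-0.719) [heading=314, draw]
BK 13: (-2.305,-0.719) -> (-11.336,8.632) [heading=314, draw]
Final: pos=(-11.336,8.632), heading=314, 4 segment(s) drawn

Segment endpoints: x in {-11.336, -3, -2.305, 0, 11}, y in {-0.719, 0, 0, 8.632}
xmin=-11.336, ymin=-0.719, xmax=11, ymax=8.632

Answer: -11.336 -0.719 11 8.632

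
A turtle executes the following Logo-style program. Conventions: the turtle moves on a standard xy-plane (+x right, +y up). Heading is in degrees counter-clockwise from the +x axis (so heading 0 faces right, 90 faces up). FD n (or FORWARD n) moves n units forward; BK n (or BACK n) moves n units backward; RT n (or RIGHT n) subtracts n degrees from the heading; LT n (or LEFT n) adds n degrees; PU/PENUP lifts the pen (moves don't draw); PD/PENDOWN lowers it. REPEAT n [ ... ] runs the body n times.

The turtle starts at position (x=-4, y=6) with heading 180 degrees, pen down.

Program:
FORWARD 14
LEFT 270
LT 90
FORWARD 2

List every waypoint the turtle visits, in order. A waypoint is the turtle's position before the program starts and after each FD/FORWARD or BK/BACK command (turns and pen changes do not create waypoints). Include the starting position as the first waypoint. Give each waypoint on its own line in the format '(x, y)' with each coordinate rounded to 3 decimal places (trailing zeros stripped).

Answer: (-4, 6)
(-18, 6)
(-20, 6)

Derivation:
Executing turtle program step by step:
Start: pos=(-4,6), heading=180, pen down
FD 14: (-4,6) -> (-18,6) [heading=180, draw]
LT 270: heading 180 -> 90
LT 90: heading 90 -> 180
FD 2: (-18,6) -> (-20,6) [heading=180, draw]
Final: pos=(-20,6), heading=180, 2 segment(s) drawn
Waypoints (3 total):
(-4, 6)
(-18, 6)
(-20, 6)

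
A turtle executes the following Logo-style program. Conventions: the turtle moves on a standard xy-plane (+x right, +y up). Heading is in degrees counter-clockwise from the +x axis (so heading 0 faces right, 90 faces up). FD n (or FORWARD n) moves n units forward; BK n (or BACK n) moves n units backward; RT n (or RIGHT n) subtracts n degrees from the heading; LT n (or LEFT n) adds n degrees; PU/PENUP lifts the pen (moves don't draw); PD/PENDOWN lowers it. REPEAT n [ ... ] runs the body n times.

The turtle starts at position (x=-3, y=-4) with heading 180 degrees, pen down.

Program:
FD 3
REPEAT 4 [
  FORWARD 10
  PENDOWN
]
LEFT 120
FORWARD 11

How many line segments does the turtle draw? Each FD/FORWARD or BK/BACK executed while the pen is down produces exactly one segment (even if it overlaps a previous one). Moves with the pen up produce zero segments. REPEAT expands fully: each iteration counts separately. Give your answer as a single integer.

Executing turtle program step by step:
Start: pos=(-3,-4), heading=180, pen down
FD 3: (-3,-4) -> (-6,-4) [heading=180, draw]
REPEAT 4 [
  -- iteration 1/4 --
  FD 10: (-6,-4) -> (-16,-4) [heading=180, draw]
  PD: pen down
  -- iteration 2/4 --
  FD 10: (-16,-4) -> (-26,-4) [heading=180, draw]
  PD: pen down
  -- iteration 3/4 --
  FD 10: (-26,-4) -> (-36,-4) [heading=180, draw]
  PD: pen down
  -- iteration 4/4 --
  FD 10: (-36,-4) -> (-46,-4) [heading=180, draw]
  PD: pen down
]
LT 120: heading 180 -> 300
FD 11: (-46,-4) -> (-40.5,-13.526) [heading=300, draw]
Final: pos=(-40.5,-13.526), heading=300, 6 segment(s) drawn
Segments drawn: 6

Answer: 6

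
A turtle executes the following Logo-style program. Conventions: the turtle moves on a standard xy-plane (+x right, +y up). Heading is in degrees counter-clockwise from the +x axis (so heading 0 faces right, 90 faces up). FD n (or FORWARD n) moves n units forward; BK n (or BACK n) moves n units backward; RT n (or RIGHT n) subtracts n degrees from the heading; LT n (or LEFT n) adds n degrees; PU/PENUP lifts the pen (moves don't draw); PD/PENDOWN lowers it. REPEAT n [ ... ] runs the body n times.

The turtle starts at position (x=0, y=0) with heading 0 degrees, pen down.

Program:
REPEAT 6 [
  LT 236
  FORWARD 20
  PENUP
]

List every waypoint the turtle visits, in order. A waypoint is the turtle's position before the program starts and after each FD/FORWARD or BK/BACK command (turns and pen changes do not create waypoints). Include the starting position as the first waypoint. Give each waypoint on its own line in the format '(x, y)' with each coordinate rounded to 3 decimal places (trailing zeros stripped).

Executing turtle program step by step:
Start: pos=(0,0), heading=0, pen down
REPEAT 6 [
  -- iteration 1/6 --
  LT 236: heading 0 -> 236
  FD 20: (0,0) -> (-11.184,-16.581) [heading=236, draw]
  PU: pen up
  -- iteration 2/6 --
  LT 236: heading 236 -> 112
  FD 20: (-11.184,-16.581) -> (-18.676,1.963) [heading=112, move]
  PU: pen up
  -- iteration 3/6 --
  LT 236: heading 112 -> 348
  FD 20: (-18.676,1.963) -> (0.887,-2.195) [heading=348, move]
  PU: pen up
  -- iteration 4/6 --
  LT 236: heading 348 -> 224
  FD 20: (0.887,-2.195) -> (-13.5,-16.088) [heading=224, move]
  PU: pen up
  -- iteration 5/6 --
  LT 236: heading 224 -> 100
  FD 20: (-13.5,-16.088) -> (-16.973,3.608) [heading=100, move]
  PU: pen up
  -- iteration 6/6 --
  LT 236: heading 100 -> 336
  FD 20: (-16.973,3.608) -> (1.298,-4.527) [heading=336, move]
  PU: pen up
]
Final: pos=(1.298,-4.527), heading=336, 1 segment(s) drawn
Waypoints (7 total):
(0, 0)
(-11.184, -16.581)
(-18.676, 1.963)
(0.887, -2.195)
(-13.5, -16.088)
(-16.973, 3.608)
(1.298, -4.527)

Answer: (0, 0)
(-11.184, -16.581)
(-18.676, 1.963)
(0.887, -2.195)
(-13.5, -16.088)
(-16.973, 3.608)
(1.298, -4.527)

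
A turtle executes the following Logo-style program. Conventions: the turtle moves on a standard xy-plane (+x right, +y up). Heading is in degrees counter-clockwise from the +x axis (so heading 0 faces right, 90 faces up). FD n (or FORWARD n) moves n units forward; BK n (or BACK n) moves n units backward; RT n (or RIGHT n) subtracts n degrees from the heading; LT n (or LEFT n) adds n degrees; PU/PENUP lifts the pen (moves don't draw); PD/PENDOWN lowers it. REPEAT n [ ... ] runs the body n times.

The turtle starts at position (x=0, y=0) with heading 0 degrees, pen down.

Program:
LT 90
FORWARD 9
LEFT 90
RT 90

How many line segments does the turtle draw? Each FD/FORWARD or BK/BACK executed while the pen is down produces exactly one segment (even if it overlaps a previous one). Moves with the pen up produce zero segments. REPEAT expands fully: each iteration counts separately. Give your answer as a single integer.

Executing turtle program step by step:
Start: pos=(0,0), heading=0, pen down
LT 90: heading 0 -> 90
FD 9: (0,0) -> (0,9) [heading=90, draw]
LT 90: heading 90 -> 180
RT 90: heading 180 -> 90
Final: pos=(0,9), heading=90, 1 segment(s) drawn
Segments drawn: 1

Answer: 1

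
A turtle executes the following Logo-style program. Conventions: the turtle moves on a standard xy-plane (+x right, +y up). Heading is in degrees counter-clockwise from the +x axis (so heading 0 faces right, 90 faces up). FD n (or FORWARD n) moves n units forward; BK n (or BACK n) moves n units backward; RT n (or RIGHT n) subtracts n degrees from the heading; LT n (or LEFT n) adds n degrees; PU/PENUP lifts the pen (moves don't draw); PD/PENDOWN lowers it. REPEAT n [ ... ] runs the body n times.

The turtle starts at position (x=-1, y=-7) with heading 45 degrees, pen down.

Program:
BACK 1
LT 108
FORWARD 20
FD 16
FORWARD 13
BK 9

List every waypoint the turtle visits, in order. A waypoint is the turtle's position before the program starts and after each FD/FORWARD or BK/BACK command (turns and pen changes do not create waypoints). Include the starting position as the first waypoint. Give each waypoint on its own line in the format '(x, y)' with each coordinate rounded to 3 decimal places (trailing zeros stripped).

Answer: (-1, -7)
(-1.707, -7.707)
(-19.527, 1.373)
(-33.783, 8.637)
(-45.366, 14.538)
(-37.347, 10.453)

Derivation:
Executing turtle program step by step:
Start: pos=(-1,-7), heading=45, pen down
BK 1: (-1,-7) -> (-1.707,-7.707) [heading=45, draw]
LT 108: heading 45 -> 153
FD 20: (-1.707,-7.707) -> (-19.527,1.373) [heading=153, draw]
FD 16: (-19.527,1.373) -> (-33.783,8.637) [heading=153, draw]
FD 13: (-33.783,8.637) -> (-45.366,14.538) [heading=153, draw]
BK 9: (-45.366,14.538) -> (-37.347,10.453) [heading=153, draw]
Final: pos=(-37.347,10.453), heading=153, 5 segment(s) drawn
Waypoints (6 total):
(-1, -7)
(-1.707, -7.707)
(-19.527, 1.373)
(-33.783, 8.637)
(-45.366, 14.538)
(-37.347, 10.453)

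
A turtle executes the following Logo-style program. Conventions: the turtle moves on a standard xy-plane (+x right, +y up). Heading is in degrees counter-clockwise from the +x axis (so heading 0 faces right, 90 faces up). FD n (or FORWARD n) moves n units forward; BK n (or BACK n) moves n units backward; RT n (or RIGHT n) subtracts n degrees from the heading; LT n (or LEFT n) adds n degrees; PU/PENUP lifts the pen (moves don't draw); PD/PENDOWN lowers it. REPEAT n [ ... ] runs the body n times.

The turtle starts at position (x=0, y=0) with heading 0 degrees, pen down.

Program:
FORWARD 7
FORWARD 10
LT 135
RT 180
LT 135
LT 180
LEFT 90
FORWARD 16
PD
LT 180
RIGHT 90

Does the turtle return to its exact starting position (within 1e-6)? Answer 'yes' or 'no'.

Answer: no

Derivation:
Executing turtle program step by step:
Start: pos=(0,0), heading=0, pen down
FD 7: (0,0) -> (7,0) [heading=0, draw]
FD 10: (7,0) -> (17,0) [heading=0, draw]
LT 135: heading 0 -> 135
RT 180: heading 135 -> 315
LT 135: heading 315 -> 90
LT 180: heading 90 -> 270
LT 90: heading 270 -> 0
FD 16: (17,0) -> (33,0) [heading=0, draw]
PD: pen down
LT 180: heading 0 -> 180
RT 90: heading 180 -> 90
Final: pos=(33,0), heading=90, 3 segment(s) drawn

Start position: (0, 0)
Final position: (33, 0)
Distance = 33; >= 1e-6 -> NOT closed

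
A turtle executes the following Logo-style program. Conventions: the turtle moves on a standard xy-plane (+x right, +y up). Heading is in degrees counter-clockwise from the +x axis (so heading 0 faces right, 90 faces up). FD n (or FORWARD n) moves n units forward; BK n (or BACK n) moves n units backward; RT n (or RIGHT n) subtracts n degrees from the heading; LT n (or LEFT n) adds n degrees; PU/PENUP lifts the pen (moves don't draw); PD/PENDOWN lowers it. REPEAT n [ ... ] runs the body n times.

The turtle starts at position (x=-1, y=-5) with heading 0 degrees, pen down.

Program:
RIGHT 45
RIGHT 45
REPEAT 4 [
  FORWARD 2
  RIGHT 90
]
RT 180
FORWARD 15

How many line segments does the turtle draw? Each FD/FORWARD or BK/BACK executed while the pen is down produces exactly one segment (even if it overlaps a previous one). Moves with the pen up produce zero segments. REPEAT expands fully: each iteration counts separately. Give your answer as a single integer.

Answer: 5

Derivation:
Executing turtle program step by step:
Start: pos=(-1,-5), heading=0, pen down
RT 45: heading 0 -> 315
RT 45: heading 315 -> 270
REPEAT 4 [
  -- iteration 1/4 --
  FD 2: (-1,-5) -> (-1,-7) [heading=270, draw]
  RT 90: heading 270 -> 180
  -- iteration 2/4 --
  FD 2: (-1,-7) -> (-3,-7) [heading=180, draw]
  RT 90: heading 180 -> 90
  -- iteration 3/4 --
  FD 2: (-3,-7) -> (-3,-5) [heading=90, draw]
  RT 90: heading 90 -> 0
  -- iteration 4/4 --
  FD 2: (-3,-5) -> (-1,-5) [heading=0, draw]
  RT 90: heading 0 -> 270
]
RT 180: heading 270 -> 90
FD 15: (-1,-5) -> (-1,10) [heading=90, draw]
Final: pos=(-1,10), heading=90, 5 segment(s) drawn
Segments drawn: 5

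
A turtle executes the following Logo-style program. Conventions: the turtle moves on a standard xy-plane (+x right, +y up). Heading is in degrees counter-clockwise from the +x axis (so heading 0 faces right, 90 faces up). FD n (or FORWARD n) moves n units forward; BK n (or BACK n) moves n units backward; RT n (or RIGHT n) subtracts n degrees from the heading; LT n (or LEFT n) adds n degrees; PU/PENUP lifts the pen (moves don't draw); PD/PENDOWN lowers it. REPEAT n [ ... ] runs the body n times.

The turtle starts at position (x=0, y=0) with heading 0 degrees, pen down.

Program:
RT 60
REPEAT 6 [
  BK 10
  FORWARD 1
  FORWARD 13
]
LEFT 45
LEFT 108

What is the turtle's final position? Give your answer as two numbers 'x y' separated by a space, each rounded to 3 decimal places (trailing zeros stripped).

Executing turtle program step by step:
Start: pos=(0,0), heading=0, pen down
RT 60: heading 0 -> 300
REPEAT 6 [
  -- iteration 1/6 --
  BK 10: (0,0) -> (-5,8.66) [heading=300, draw]
  FD 1: (-5,8.66) -> (-4.5,7.794) [heading=300, draw]
  FD 13: (-4.5,7.794) -> (2,-3.464) [heading=300, draw]
  -- iteration 2/6 --
  BK 10: (2,-3.464) -> (-3,5.196) [heading=300, draw]
  FD 1: (-3,5.196) -> (-2.5,4.33) [heading=300, draw]
  FD 13: (-2.5,4.33) -> (4,-6.928) [heading=300, draw]
  -- iteration 3/6 --
  BK 10: (4,-6.928) -> (-1,1.732) [heading=300, draw]
  FD 1: (-1,1.732) -> (-0.5,0.866) [heading=300, draw]
  FD 13: (-0.5,0.866) -> (6,-10.392) [heading=300, draw]
  -- iteration 4/6 --
  BK 10: (6,-10.392) -> (1,-1.732) [heading=300, draw]
  FD 1: (1,-1.732) -> (1.5,-2.598) [heading=300, draw]
  FD 13: (1.5,-2.598) -> (8,-13.856) [heading=300, draw]
  -- iteration 5/6 --
  BK 10: (8,-13.856) -> (3,-5.196) [heading=300, draw]
  FD 1: (3,-5.196) -> (3.5,-6.062) [heading=300, draw]
  FD 13: (3.5,-6.062) -> (10,-17.321) [heading=300, draw]
  -- iteration 6/6 --
  BK 10: (10,-17.321) -> (5,-8.66) [heading=300, draw]
  FD 1: (5,-8.66) -> (5.5,-9.526) [heading=300, draw]
  FD 13: (5.5,-9.526) -> (12,-20.785) [heading=300, draw]
]
LT 45: heading 300 -> 345
LT 108: heading 345 -> 93
Final: pos=(12,-20.785), heading=93, 18 segment(s) drawn

Answer: 12 -20.785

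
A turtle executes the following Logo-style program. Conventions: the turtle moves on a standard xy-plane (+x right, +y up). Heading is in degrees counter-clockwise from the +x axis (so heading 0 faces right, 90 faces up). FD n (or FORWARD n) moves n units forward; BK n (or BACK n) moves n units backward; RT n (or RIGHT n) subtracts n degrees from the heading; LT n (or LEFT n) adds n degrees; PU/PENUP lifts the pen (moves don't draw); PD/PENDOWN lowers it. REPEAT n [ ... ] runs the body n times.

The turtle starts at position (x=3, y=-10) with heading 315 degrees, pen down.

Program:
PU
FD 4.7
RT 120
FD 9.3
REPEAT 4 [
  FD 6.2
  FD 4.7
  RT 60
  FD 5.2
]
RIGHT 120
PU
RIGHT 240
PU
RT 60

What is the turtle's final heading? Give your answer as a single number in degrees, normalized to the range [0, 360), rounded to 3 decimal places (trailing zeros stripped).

Executing turtle program step by step:
Start: pos=(3,-10), heading=315, pen down
PU: pen up
FD 4.7: (3,-10) -> (6.323,-13.323) [heading=315, move]
RT 120: heading 315 -> 195
FD 9.3: (6.323,-13.323) -> (-2.66,-15.73) [heading=195, move]
REPEAT 4 [
  -- iteration 1/4 --
  FD 6.2: (-2.66,-15.73) -> (-8.648,-17.335) [heading=195, move]
  FD 4.7: (-8.648,-17.335) -> (-13.188,-18.552) [heading=195, move]
  RT 60: heading 195 -> 135
  FD 5.2: (-13.188,-18.552) -> (-16.865,-14.875) [heading=135, move]
  -- iteration 2/4 --
  FD 6.2: (-16.865,-14.875) -> (-21.249,-10.491) [heading=135, move]
  FD 4.7: (-21.249,-10.491) -> (-24.573,-7.167) [heading=135, move]
  RT 60: heading 135 -> 75
  FD 5.2: (-24.573,-7.167) -> (-23.227,-2.144) [heading=75, move]
  -- iteration 3/4 --
  FD 6.2: (-23.227,-2.144) -> (-21.622,3.844) [heading=75, move]
  FD 4.7: (-21.622,3.844) -> (-20.406,8.384) [heading=75, move]
  RT 60: heading 75 -> 15
  FD 5.2: (-20.406,8.384) -> (-15.383,9.73) [heading=15, move]
  -- iteration 4/4 --
  FD 6.2: (-15.383,9.73) -> (-9.394,11.335) [heading=15, move]
  FD 4.7: (-9.394,11.335) -> (-4.854,12.551) [heading=15, move]
  RT 60: heading 15 -> 315
  FD 5.2: (-4.854,12.551) -> (-1.177,8.874) [heading=315, move]
]
RT 120: heading 315 -> 195
PU: pen up
RT 240: heading 195 -> 315
PU: pen up
RT 60: heading 315 -> 255
Final: pos=(-1.177,8.874), heading=255, 0 segment(s) drawn

Answer: 255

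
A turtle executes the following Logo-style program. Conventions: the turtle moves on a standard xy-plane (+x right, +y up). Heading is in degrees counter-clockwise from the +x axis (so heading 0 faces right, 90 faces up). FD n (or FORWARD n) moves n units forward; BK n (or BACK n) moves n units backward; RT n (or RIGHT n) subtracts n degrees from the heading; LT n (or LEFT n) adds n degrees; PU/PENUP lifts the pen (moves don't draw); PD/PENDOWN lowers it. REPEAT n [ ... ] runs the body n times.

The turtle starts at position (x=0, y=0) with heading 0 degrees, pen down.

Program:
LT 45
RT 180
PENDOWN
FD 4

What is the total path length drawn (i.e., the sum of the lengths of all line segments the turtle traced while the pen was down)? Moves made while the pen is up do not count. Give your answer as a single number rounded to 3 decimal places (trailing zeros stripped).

Executing turtle program step by step:
Start: pos=(0,0), heading=0, pen down
LT 45: heading 0 -> 45
RT 180: heading 45 -> 225
PD: pen down
FD 4: (0,0) -> (-2.828,-2.828) [heading=225, draw]
Final: pos=(-2.828,-2.828), heading=225, 1 segment(s) drawn

Segment lengths:
  seg 1: (0,0) -> (-2.828,-2.828), length = 4
Total = 4

Answer: 4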